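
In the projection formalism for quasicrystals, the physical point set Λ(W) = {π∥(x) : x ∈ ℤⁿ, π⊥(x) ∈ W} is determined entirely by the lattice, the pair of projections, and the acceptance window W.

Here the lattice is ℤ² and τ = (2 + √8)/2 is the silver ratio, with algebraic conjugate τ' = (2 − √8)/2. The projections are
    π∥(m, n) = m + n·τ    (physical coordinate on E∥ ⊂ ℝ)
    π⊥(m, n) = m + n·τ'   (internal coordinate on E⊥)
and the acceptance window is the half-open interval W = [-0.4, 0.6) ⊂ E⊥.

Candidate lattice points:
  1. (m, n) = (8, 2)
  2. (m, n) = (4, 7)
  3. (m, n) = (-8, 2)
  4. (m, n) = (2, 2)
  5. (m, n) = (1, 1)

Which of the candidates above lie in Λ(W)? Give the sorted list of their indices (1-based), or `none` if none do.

5

Numerically τ ≈ 2.4142 and τ' = −1/τ ≈ -0.4142.
candidate 1: (m,n)=(8,2) → π∥ = 8+2·τ ≈ 12.8284, π⊥ = 8+2·τ' ≈ 7.1716 ∉ [-0.4, 0.6) ⇒ out
candidate 2: (m,n)=(4,7) → π∥ = 4+7·τ ≈ 20.8995, π⊥ = 4+7·τ' ≈ 1.1005 ∉ [-0.4, 0.6) ⇒ out
candidate 3: (m,n)=(-8,2) → π∥ = -8+2·τ ≈ -3.1716, π⊥ = -8+2·τ' ≈ -8.8284 ∉ [-0.4, 0.6) ⇒ out
candidate 4: (m,n)=(2,2) → π∥ = 2+2·τ ≈ 6.8284, π⊥ = 2+2·τ' ≈ 1.1716 ∉ [-0.4, 0.6) ⇒ out
candidate 5: (m,n)=(1,1) → π∥ = 1+1·τ ≈ 3.4142, π⊥ = 1+1·τ' ≈ 0.5858 ∈ [-0.4, 0.6) ⇒ IN Λ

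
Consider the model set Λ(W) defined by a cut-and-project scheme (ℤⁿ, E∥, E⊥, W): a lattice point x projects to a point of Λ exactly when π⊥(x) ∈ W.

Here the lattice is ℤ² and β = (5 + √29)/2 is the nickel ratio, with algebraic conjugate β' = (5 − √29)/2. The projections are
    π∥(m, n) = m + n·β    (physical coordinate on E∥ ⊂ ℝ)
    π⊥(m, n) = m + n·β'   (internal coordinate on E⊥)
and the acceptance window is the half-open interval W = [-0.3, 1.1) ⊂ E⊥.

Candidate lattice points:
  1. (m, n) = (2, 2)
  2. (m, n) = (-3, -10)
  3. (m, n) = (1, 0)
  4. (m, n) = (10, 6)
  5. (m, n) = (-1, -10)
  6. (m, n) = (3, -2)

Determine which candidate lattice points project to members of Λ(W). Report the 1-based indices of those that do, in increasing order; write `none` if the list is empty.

β' = (5−√29)/2 ≈ -0.1926.
#1 (2,2): internal coord 2 + (2)·β' = +1.6148; +1.6148 ∉ [-0.3, 1.1) → out
#2 (-3,-10): internal coord -3 + (-10)·β' = -1.0742; -1.0742 ∉ [-0.3, 1.1) → out
#3 (1,0): internal coord 1 + (0)·β' = +1.0000; +1.0000 ∈ [-0.3, 1.1) → IN Λ
#4 (10,6): internal coord 10 + (6)·β' = +8.8445; +8.8445 ∉ [-0.3, 1.1) → out
#5 (-1,-10): internal coord -1 + (-10)·β' = +0.9258; +0.9258 ∈ [-0.3, 1.1) → IN Λ
#6 (3,-2): internal coord 3 + (-2)·β' = +3.3852; +3.3852 ∉ [-0.3, 1.1) → out

3, 5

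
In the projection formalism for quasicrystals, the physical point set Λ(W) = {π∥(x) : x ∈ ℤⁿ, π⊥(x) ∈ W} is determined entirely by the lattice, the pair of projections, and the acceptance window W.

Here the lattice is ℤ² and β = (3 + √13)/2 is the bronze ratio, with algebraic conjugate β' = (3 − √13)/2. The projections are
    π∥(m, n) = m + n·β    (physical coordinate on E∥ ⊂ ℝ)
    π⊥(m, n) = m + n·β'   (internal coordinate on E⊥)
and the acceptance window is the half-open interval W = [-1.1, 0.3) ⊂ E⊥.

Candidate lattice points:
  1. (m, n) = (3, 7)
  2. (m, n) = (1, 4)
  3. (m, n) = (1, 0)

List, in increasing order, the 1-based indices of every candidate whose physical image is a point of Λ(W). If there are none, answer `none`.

2

β' = (3−√13)/2 ≈ -0.3028.
#1 (3,7): internal coord 3 + (7)·β' = +0.8806; +0.8806 ∉ [-1.1, 0.3) → out
#2 (1,4): internal coord 1 + (4)·β' = -0.2111; -0.2111 ∈ [-1.1, 0.3) → IN Λ
#3 (1,0): internal coord 1 + (0)·β' = +1.0000; +1.0000 ∉ [-1.1, 0.3) → out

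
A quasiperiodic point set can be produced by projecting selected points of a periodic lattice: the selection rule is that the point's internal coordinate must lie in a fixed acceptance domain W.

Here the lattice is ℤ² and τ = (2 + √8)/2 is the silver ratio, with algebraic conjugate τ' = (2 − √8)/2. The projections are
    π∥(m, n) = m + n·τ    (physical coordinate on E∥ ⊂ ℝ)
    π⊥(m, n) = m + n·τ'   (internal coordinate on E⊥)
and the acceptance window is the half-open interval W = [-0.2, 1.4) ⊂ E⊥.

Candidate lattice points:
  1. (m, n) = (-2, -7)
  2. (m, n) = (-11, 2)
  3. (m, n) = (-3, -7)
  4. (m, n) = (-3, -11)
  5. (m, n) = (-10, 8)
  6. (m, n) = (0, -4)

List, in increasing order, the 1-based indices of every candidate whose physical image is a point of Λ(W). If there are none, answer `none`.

τ' = (2−√8)/2 ≈ -0.414214.
#1 (-2,-7): internal coord -2 + (-7)·τ' = +0.899495; +0.899495 ∈ [-0.2, 1.4) → IN Λ
#2 (-11,2): internal coord -11 + (2)·τ' = -11.828427; -11.828427 ∉ [-0.2, 1.4) → out
#3 (-3,-7): internal coord -3 + (-7)·τ' = -0.100505; -0.100505 ∈ [-0.2, 1.4) → IN Λ
#4 (-3,-11): internal coord -3 + (-11)·τ' = +1.556349; +1.556349 ∉ [-0.2, 1.4) → out
#5 (-10,8): internal coord -10 + (8)·τ' = -13.313708; -13.313708 ∉ [-0.2, 1.4) → out
#6 (0,-4): internal coord 0 + (-4)·τ' = +1.656854; +1.656854 ∉ [-0.2, 1.4) → out

1, 3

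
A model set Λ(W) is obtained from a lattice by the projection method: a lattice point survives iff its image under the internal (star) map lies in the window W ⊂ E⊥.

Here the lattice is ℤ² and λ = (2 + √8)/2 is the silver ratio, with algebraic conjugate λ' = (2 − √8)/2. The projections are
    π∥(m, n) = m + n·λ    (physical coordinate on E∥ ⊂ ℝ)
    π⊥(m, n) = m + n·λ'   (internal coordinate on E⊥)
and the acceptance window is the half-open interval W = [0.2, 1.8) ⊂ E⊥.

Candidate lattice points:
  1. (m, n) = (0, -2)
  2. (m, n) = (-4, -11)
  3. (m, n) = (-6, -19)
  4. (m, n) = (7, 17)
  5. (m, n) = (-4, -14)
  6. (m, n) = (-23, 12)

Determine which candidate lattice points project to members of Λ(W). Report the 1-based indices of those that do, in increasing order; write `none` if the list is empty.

1, 2, 5

Numerically λ ≈ 2.4142 and λ' = −1/λ ≈ -0.4142.
candidate 1: (m,n)=(0,-2) → π∥ = 0-2·λ ≈ -4.8284, π⊥ = 0-2·λ' ≈ 0.8284 ∈ [0.2, 1.8) ⇒ IN Λ
candidate 2: (m,n)=(-4,-11) → π∥ = -4-11·λ ≈ -30.5563, π⊥ = -4-11·λ' ≈ 0.5563 ∈ [0.2, 1.8) ⇒ IN Λ
candidate 3: (m,n)=(-6,-19) → π∥ = -6-19·λ ≈ -51.8701, π⊥ = -6-19·λ' ≈ 1.8701 ∉ [0.2, 1.8) ⇒ out
candidate 4: (m,n)=(7,17) → π∥ = 7+17·λ ≈ 48.0416, π⊥ = 7+17·λ' ≈ -0.0416 ∉ [0.2, 1.8) ⇒ out
candidate 5: (m,n)=(-4,-14) → π∥ = -4-14·λ ≈ -37.7990, π⊥ = -4-14·λ' ≈ 1.7990 ∈ [0.2, 1.8) ⇒ IN Λ
candidate 6: (m,n)=(-23,12) → π∥ = -23+12·λ ≈ 5.9706, π⊥ = -23+12·λ' ≈ -27.9706 ∉ [0.2, 1.8) ⇒ out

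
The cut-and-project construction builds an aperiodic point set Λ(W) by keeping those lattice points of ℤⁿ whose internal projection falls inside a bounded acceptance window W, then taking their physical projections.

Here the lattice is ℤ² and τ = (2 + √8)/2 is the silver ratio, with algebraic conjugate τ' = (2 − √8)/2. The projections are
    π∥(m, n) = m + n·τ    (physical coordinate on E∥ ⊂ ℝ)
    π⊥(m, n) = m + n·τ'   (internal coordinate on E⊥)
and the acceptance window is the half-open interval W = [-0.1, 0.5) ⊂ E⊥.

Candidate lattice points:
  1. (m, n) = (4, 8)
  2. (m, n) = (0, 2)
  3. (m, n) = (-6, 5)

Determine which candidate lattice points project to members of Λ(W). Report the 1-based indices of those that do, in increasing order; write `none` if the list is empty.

Numerically τ ≈ 2.41421 and τ' = −1/τ ≈ -0.41421.
candidate 1: (m,n)=(4,8) → π∥ = 4+8·τ ≈ 23.31371, π⊥ = 4+8·τ' ≈ 0.68629 ∉ [-0.1, 0.5) ⇒ out
candidate 2: (m,n)=(0,2) → π∥ = 0+2·τ ≈ 4.82843, π⊥ = 0+2·τ' ≈ -0.82843 ∉ [-0.1, 0.5) ⇒ out
candidate 3: (m,n)=(-6,5) → π∥ = -6+5·τ ≈ 6.07107, π⊥ = -6+5·τ' ≈ -8.07107 ∉ [-0.1, 0.5) ⇒ out

none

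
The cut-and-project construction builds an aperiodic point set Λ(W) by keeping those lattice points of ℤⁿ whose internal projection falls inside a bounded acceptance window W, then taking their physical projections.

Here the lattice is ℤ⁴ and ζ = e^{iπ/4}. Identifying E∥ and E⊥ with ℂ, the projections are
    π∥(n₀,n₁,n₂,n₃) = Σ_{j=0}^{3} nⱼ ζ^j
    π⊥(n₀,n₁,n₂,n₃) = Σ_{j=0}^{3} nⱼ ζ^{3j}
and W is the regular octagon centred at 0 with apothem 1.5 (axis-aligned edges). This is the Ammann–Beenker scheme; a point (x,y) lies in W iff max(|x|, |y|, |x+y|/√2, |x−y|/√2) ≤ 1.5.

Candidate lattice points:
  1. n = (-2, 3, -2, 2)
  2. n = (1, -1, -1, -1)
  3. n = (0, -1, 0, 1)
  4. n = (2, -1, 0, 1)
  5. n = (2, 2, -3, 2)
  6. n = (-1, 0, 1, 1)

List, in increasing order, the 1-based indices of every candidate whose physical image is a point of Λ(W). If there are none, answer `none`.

2, 3, 6

With ζ = e^{iπ/4} the internal vectors are ζ^0,ζ^3,ζ^6,ζ^9.
candidate 1: n = (-2, 3, -2, 2) → π⊥ ≈ (-2.7071, +5.5355); max(|x|,|y|,|x±y|/√2) = 5.8284 > 1.5 ⇒ ∉ W
candidate 2: n = (1, -1, -1, -1) → π⊥ ≈ (+1.0000, -0.4142); max(|x|,|y|,|x±y|/√2) = 1.0000 ≤ 1.5 ⇒ ∈ W
candidate 3: n = (0, -1, 0, 1) → π⊥ ≈ (+1.4142, +0.0000); max(|x|,|y|,|x±y|/√2) = 1.4142 ≤ 1.5 ⇒ ∈ W
candidate 4: n = (2, -1, 0, 1) → π⊥ ≈ (+3.4142, +0.0000); max(|x|,|y|,|x±y|/√2) = 3.4142 > 1.5 ⇒ ∉ W
candidate 5: n = (2, 2, -3, 2) → π⊥ ≈ (+2.0000, +5.8284); max(|x|,|y|,|x±y|/√2) = 5.8284 > 1.5 ⇒ ∉ W
candidate 6: n = (-1, 0, 1, 1) → π⊥ ≈ (-0.2929, -0.2929); max(|x|,|y|,|x±y|/√2) = 0.4142 ≤ 1.5 ⇒ ∈ W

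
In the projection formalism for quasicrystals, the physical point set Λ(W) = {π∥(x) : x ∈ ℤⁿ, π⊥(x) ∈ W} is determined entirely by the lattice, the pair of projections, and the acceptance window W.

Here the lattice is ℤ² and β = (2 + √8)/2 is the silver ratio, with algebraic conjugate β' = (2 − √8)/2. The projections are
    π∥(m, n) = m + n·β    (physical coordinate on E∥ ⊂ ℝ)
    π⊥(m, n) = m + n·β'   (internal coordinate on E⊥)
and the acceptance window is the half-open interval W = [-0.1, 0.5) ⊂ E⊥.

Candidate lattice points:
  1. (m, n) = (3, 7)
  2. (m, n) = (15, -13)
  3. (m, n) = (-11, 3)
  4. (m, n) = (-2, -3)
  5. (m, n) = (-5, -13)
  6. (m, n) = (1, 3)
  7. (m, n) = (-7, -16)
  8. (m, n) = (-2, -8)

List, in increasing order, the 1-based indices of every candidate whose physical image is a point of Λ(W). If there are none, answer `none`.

1, 5

Compute β' = (2−√8)/2 = -0.41421, so π⊥(m,n) = m -0.41421·n.
candidate 1: (m,n)=(3,7) → π∥ = 3+7·β ≈ 19.89949, π⊥ = 3+7·β' ≈ 0.10051 ∈ [-0.1, 0.5) ⇒ IN Λ
candidate 2: (m,n)=(15,-13) → π∥ = 15-13·β ≈ -16.38478, π⊥ = 15-13·β' ≈ 20.38478 ∉ [-0.1, 0.5) ⇒ out
candidate 3: (m,n)=(-11,3) → π∥ = -11+3·β ≈ -3.75736, π⊥ = -11+3·β' ≈ -12.24264 ∉ [-0.1, 0.5) ⇒ out
candidate 4: (m,n)=(-2,-3) → π∥ = -2-3·β ≈ -9.24264, π⊥ = -2-3·β' ≈ -0.75736 ∉ [-0.1, 0.5) ⇒ out
candidate 5: (m,n)=(-5,-13) → π∥ = -5-13·β ≈ -36.38478, π⊥ = -5-13·β' ≈ 0.38478 ∈ [-0.1, 0.5) ⇒ IN Λ
candidate 6: (m,n)=(1,3) → π∥ = 1+3·β ≈ 8.24264, π⊥ = 1+3·β' ≈ -0.24264 ∉ [-0.1, 0.5) ⇒ out
candidate 7: (m,n)=(-7,-16) → π∥ = -7-16·β ≈ -45.62742, π⊥ = -7-16·β' ≈ -0.37258 ∉ [-0.1, 0.5) ⇒ out
candidate 8: (m,n)=(-2,-8) → π∥ = -2-8·β ≈ -21.31371, π⊥ = -2-8·β' ≈ 1.31371 ∉ [-0.1, 0.5) ⇒ out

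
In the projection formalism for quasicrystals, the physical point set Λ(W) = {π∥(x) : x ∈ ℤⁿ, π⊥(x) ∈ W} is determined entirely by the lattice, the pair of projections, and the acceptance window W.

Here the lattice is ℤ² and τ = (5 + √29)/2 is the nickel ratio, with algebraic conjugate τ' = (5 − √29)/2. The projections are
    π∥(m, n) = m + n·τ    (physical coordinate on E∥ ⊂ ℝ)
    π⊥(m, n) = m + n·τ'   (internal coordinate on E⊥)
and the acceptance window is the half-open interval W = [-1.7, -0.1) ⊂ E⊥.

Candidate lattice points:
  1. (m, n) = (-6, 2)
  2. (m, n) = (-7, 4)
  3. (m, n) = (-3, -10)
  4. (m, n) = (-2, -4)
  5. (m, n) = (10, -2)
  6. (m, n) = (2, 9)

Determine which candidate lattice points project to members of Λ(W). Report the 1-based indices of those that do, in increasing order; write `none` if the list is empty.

τ' = (5−√29)/2 ≈ -0.19258.
#1 (-6,2): internal coord -6 + (2)·τ' = -6.38516; -6.38516 ∉ [-1.7, -0.1) → out
#2 (-7,4): internal coord -7 + (4)·τ' = -7.77033; -7.77033 ∉ [-1.7, -0.1) → out
#3 (-3,-10): internal coord -3 + (-10)·τ' = -1.07418; -1.07418 ∈ [-1.7, -0.1) → IN Λ
#4 (-2,-4): internal coord -2 + (-4)·τ' = -1.22967; -1.22967 ∈ [-1.7, -0.1) → IN Λ
#5 (10,-2): internal coord 10 + (-2)·τ' = +10.38516; +10.38516 ∉ [-1.7, -0.1) → out
#6 (2,9): internal coord 2 + (9)·τ' = +0.26676; +0.26676 ∉ [-1.7, -0.1) → out

3, 4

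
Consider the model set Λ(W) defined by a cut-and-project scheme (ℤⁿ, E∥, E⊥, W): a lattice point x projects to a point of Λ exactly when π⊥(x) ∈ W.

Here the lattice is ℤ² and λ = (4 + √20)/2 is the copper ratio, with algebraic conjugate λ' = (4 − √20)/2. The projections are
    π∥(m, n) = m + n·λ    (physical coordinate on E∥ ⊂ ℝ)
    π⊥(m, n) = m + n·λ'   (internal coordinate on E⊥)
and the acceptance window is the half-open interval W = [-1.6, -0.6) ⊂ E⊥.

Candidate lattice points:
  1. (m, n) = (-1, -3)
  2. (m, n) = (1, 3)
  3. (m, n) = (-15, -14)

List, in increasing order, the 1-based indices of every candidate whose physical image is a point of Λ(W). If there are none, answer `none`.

λ' = (4−√20)/2 ≈ -0.2361.
[1] lift (-1,-3): star map gives -0.2918; window check -1.6 ≤ -0.2918 < -0.6 is false → out
[2] lift (1,3): star map gives 0.2918; window check -1.6 ≤ 0.2918 < -0.6 is false → out
[3] lift (-15,-14): star map gives -11.6950; window check -1.6 ≤ -11.6950 < -0.6 is false → out

none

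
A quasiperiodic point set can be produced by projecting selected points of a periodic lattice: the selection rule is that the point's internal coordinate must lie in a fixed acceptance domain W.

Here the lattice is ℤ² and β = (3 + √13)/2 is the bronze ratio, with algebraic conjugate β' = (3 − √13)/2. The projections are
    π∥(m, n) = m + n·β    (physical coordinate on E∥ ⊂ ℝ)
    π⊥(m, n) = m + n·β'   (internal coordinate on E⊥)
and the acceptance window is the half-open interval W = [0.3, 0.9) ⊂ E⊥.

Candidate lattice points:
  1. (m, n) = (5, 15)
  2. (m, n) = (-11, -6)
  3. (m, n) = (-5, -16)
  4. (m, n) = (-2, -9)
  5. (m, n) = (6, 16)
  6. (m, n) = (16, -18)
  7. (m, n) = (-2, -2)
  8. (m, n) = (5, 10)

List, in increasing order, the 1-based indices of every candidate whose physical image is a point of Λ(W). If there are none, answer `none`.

1, 4

Numerically β ≈ 3.3028 and β' = −1/β ≈ -0.3028.
#1 (5,15): internal coord 5 + (15)·β' = +0.4584; +0.4584 ∈ [0.3, 0.9) → IN Λ
#2 (-11,-6): internal coord -11 + (-6)·β' = -9.1833; -9.1833 ∉ [0.3, 0.9) → out
#3 (-5,-16): internal coord -5 + (-16)·β' = -0.1556; -0.1556 ∉ [0.3, 0.9) → out
#4 (-2,-9): internal coord -2 + (-9)·β' = +0.7250; +0.7250 ∈ [0.3, 0.9) → IN Λ
#5 (6,16): internal coord 6 + (16)·β' = +1.1556; +1.1556 ∉ [0.3, 0.9) → out
#6 (16,-18): internal coord 16 + (-18)·β' = +21.4500; +21.4500 ∉ [0.3, 0.9) → out
#7 (-2,-2): internal coord -2 + (-2)·β' = -1.3944; -1.3944 ∉ [0.3, 0.9) → out
#8 (5,10): internal coord 5 + (10)·β' = +1.9722; +1.9722 ∉ [0.3, 0.9) → out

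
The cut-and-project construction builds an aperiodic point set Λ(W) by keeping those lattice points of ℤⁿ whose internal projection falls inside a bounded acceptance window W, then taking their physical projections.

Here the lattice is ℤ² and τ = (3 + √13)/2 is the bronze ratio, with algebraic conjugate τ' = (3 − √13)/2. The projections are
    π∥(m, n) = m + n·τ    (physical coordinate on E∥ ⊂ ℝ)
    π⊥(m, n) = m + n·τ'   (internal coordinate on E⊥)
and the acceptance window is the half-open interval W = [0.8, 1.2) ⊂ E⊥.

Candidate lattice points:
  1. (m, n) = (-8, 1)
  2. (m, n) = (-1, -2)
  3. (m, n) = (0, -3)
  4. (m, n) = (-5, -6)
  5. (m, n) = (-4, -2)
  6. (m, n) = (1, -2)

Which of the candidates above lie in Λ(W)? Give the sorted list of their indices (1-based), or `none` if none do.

3

τ' = (3−√13)/2 ≈ -0.30278.
candidate 1: (m,n)=(-8,1) → π∥ = -8+1·τ ≈ -4.69722, π⊥ = -8+1·τ' ≈ -8.30278 ∉ [0.8, 1.2) ⇒ out
candidate 2: (m,n)=(-1,-2) → π∥ = -1-2·τ ≈ -7.60555, π⊥ = -1-2·τ' ≈ -0.39445 ∉ [0.8, 1.2) ⇒ out
candidate 3: (m,n)=(0,-3) → π∥ = 0-3·τ ≈ -9.90833, π⊥ = 0-3·τ' ≈ 0.90833 ∈ [0.8, 1.2) ⇒ IN Λ
candidate 4: (m,n)=(-5,-6) → π∥ = -5-6·τ ≈ -24.81665, π⊥ = -5-6·τ' ≈ -3.18335 ∉ [0.8, 1.2) ⇒ out
candidate 5: (m,n)=(-4,-2) → π∥ = -4-2·τ ≈ -10.60555, π⊥ = -4-2·τ' ≈ -3.39445 ∉ [0.8, 1.2) ⇒ out
candidate 6: (m,n)=(1,-2) → π∥ = 1-2·τ ≈ -5.60555, π⊥ = 1-2·τ' ≈ 1.60555 ∉ [0.8, 1.2) ⇒ out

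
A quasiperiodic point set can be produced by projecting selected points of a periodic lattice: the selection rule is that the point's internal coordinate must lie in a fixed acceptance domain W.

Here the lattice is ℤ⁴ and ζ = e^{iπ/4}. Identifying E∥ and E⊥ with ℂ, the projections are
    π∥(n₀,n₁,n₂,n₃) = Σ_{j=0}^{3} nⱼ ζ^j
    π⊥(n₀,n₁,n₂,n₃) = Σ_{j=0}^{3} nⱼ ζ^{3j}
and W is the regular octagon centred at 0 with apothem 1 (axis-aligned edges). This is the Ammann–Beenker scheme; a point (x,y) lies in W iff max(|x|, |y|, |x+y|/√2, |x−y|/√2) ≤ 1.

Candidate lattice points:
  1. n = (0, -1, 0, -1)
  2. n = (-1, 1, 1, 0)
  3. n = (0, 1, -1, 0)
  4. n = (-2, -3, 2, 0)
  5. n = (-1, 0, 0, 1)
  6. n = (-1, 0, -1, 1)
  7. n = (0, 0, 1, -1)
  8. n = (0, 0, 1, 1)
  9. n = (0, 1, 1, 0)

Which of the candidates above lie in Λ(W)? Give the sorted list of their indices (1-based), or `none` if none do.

5, 8, 9

Internal map: ζ^{3j} for j=0..3 gives (1,0), (−√2/2,√2/2), (0,−1), (√2/2,√2/2).
candidate 1: n = (0, -1, 0, -1) → π⊥ ≈ (+0.0000, -1.4142); max(|x|,|y|,|x±y|/√2) = 1.4142 > 1 ⇒ ∉ W
candidate 2: n = (-1, 1, 1, 0) → π⊥ ≈ (-1.7071, -0.2929); max(|x|,|y|,|x±y|/√2) = 1.7071 > 1 ⇒ ∉ W
candidate 3: n = (0, 1, -1, 0) → π⊥ ≈ (-0.7071, +1.7071); max(|x|,|y|,|x±y|/√2) = 1.7071 > 1 ⇒ ∉ W
candidate 4: n = (-2, -3, 2, 0) → π⊥ ≈ (+0.1213, -4.1213); max(|x|,|y|,|x±y|/√2) = 4.1213 > 1 ⇒ ∉ W
candidate 5: n = (-1, 0, 0, 1) → π⊥ ≈ (-0.2929, +0.7071); max(|x|,|y|,|x±y|/√2) = 0.7071 ≤ 1 ⇒ ∈ W
candidate 6: n = (-1, 0, -1, 1) → π⊥ ≈ (-0.2929, +1.7071); max(|x|,|y|,|x±y|/√2) = 1.7071 > 1 ⇒ ∉ W
candidate 7: n = (0, 0, 1, -1) → π⊥ ≈ (-0.7071, -1.7071); max(|x|,|y|,|x±y|/√2) = 1.7071 > 1 ⇒ ∉ W
candidate 8: n = (0, 0, 1, 1) → π⊥ ≈ (+0.7071, -0.2929); max(|x|,|y|,|x±y|/√2) = 0.7071 ≤ 1 ⇒ ∈ W
candidate 9: n = (0, 1, 1, 0) → π⊥ ≈ (-0.7071, -0.2929); max(|x|,|y|,|x±y|/√2) = 0.7071 ≤ 1 ⇒ ∈ W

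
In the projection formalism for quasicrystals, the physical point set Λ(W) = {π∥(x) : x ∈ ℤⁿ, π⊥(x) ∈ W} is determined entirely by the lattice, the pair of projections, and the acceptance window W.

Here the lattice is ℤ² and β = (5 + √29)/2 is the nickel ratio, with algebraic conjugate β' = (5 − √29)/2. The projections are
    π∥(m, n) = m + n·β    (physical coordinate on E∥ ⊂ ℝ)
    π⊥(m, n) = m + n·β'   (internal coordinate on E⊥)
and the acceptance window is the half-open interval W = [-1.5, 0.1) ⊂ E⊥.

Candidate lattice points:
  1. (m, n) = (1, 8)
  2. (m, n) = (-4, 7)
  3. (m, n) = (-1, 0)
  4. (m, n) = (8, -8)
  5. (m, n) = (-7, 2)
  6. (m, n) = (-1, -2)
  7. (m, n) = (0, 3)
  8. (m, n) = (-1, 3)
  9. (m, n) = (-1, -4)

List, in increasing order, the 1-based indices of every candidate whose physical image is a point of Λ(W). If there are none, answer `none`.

1, 3, 6, 7, 9

Numerically β ≈ 5.1926 and β' = −1/β ≈ -0.1926.
#1 (1,8): internal coord 1 + (8)·β' = -0.5407; -0.5407 ∈ [-1.5, 0.1) → IN Λ
#2 (-4,7): internal coord -4 + (7)·β' = -5.3481; -5.3481 ∉ [-1.5, 0.1) → out
#3 (-1,0): internal coord -1 + (0)·β' = -1.0000; -1.0000 ∈ [-1.5, 0.1) → IN Λ
#4 (8,-8): internal coord 8 + (-8)·β' = +9.5407; +9.5407 ∉ [-1.5, 0.1) → out
#5 (-7,2): internal coord -7 + (2)·β' = -7.3852; -7.3852 ∉ [-1.5, 0.1) → out
#6 (-1,-2): internal coord -1 + (-2)·β' = -0.6148; -0.6148 ∈ [-1.5, 0.1) → IN Λ
#7 (0,3): internal coord 0 + (3)·β' = -0.5777; -0.5777 ∈ [-1.5, 0.1) → IN Λ
#8 (-1,3): internal coord -1 + (3)·β' = -1.5777; -1.5777 ∉ [-1.5, 0.1) → out
#9 (-1,-4): internal coord -1 + (-4)·β' = -0.2297; -0.2297 ∈ [-1.5, 0.1) → IN Λ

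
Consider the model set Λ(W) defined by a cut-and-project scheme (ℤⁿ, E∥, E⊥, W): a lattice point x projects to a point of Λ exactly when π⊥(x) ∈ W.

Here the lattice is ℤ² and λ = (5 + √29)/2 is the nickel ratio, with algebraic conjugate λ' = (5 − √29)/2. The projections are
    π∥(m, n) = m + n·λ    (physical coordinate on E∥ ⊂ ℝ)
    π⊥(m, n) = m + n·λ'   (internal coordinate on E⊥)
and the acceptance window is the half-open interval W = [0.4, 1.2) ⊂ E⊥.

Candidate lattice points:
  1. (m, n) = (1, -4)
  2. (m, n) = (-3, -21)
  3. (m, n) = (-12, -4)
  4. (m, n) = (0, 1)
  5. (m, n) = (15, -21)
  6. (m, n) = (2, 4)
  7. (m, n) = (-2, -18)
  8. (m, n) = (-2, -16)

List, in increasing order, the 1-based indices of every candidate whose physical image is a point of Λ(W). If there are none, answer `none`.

2, 8

λ' = (5−√29)/2 ≈ -0.192582.
[1] lift (1,-4): star map gives 1.770330; window check 0.4 ≤ 1.770330 < 1.2 is false → out
[2] lift (-3,-21): star map gives 1.044230; window check 0.4 ≤ 1.044230 < 1.2 is true → IN Λ
[3] lift (-12,-4): star map gives -11.229670; window check 0.4 ≤ -11.229670 < 1.2 is false → out
[4] lift (0,1): star map gives -0.192582; window check 0.4 ≤ -0.192582 < 1.2 is false → out
[5] lift (15,-21): star map gives 19.044230; window check 0.4 ≤ 19.044230 < 1.2 is false → out
[6] lift (2,4): star map gives 1.229670; window check 0.4 ≤ 1.229670 < 1.2 is false → out
[7] lift (-2,-18): star map gives 1.466483; window check 0.4 ≤ 1.466483 < 1.2 is false → out
[8] lift (-2,-16): star map gives 1.081318; window check 0.4 ≤ 1.081318 < 1.2 is true → IN Λ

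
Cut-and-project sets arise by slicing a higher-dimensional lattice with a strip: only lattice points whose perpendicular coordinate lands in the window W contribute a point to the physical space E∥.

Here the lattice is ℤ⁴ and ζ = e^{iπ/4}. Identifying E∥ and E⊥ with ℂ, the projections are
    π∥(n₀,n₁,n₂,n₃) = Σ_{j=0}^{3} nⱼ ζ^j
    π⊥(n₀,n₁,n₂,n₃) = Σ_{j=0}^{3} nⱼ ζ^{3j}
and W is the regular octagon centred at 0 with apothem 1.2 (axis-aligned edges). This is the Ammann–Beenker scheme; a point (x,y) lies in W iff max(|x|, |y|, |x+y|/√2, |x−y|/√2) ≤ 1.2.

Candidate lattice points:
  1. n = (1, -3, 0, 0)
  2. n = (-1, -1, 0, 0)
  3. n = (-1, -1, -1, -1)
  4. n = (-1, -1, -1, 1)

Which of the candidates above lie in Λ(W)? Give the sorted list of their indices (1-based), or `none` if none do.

Internal map: ζ^{3j} for j=0..3 gives (1,0), (−√2/2,√2/2), (0,−1), (√2/2,√2/2).
#1 (1, -3, 0, 0): internal (3.1213, -2.1213); octagon support 3.7071 vs apothem 1.2 → ∉ W
#2 (-1, -1, 0, 0): internal (-0.2929, -0.7071); octagon support 0.7071 vs apothem 1.2 → ∈ W
#3 (-1, -1, -1, -1): internal (-1.0000, -0.4142); octagon support 1.0000 vs apothem 1.2 → ∈ W
#4 (-1, -1, -1, 1): internal (0.4142, 1.0000); octagon support 1.0000 vs apothem 1.2 → ∈ W

2, 3, 4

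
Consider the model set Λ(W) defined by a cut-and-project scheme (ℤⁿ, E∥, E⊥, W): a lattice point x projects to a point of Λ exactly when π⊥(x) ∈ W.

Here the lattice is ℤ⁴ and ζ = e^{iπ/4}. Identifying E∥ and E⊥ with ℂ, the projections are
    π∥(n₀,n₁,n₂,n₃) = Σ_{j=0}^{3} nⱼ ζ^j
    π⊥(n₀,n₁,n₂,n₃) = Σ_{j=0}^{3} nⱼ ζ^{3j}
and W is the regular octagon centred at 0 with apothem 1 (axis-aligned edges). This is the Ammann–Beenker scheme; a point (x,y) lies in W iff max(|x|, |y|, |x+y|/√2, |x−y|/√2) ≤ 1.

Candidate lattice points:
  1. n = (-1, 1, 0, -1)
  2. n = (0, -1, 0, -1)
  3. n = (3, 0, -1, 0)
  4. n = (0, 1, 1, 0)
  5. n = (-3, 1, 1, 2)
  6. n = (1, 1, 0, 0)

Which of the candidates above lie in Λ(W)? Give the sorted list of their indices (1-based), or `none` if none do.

Internal map: ζ^{3j} for j=0..3 gives (1,0), (−√2/2,√2/2), (0,−1), (√2/2,√2/2).
#1 (-1, 1, 0, -1): internal (-2.41421, 0.00000); octagon support 2.41421 vs apothem 1 → ∉ W
#2 (0, -1, 0, -1): internal (0.00000, -1.41421); octagon support 1.41421 vs apothem 1 → ∉ W
#3 (3, 0, -1, 0): internal (3.00000, 1.00000); octagon support 3.00000 vs apothem 1 → ∉ W
#4 (0, 1, 1, 0): internal (-0.70711, -0.29289); octagon support 0.70711 vs apothem 1 → ∈ W
#5 (-3, 1, 1, 2): internal (-2.29289, 1.12132); octagon support 2.41421 vs apothem 1 → ∉ W
#6 (1, 1, 0, 0): internal (0.29289, 0.70711); octagon support 0.70711 vs apothem 1 → ∈ W

4, 6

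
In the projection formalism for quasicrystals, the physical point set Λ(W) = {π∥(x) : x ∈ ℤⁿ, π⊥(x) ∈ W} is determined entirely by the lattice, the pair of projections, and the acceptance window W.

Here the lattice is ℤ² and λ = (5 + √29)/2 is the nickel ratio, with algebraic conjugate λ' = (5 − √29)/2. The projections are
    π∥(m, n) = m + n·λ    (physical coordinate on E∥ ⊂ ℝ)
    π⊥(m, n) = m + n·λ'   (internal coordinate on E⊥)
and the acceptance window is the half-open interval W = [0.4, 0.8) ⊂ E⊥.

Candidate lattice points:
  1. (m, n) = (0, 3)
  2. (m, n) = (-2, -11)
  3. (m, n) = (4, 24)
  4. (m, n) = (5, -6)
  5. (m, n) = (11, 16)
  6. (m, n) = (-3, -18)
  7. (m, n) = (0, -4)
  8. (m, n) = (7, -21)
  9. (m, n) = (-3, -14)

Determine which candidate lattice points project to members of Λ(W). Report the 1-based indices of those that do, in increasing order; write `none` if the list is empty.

6, 7

Numerically λ ≈ 5.192582 and λ' = −1/λ ≈ -0.192582.
candidate 1: (m,n)=(0,3) → π∥ = 0+3·λ ≈ 15.577747, π⊥ = 0+3·λ' ≈ -0.577747 ∉ [0.4, 0.8) ⇒ out
candidate 2: (m,n)=(-2,-11) → π∥ = -2-11·λ ≈ -59.118406, π⊥ = -2-11·λ' ≈ 0.118406 ∉ [0.4, 0.8) ⇒ out
candidate 3: (m,n)=(4,24) → π∥ = 4+24·λ ≈ 128.621978, π⊥ = 4+24·λ' ≈ -0.621978 ∉ [0.4, 0.8) ⇒ out
candidate 4: (m,n)=(5,-6) → π∥ = 5-6·λ ≈ -26.155494, π⊥ = 5-6·λ' ≈ 6.155494 ∉ [0.4, 0.8) ⇒ out
candidate 5: (m,n)=(11,16) → π∥ = 11+16·λ ≈ 94.081318, π⊥ = 11+16·λ' ≈ 7.918682 ∉ [0.4, 0.8) ⇒ out
candidate 6: (m,n)=(-3,-18) → π∥ = -3-18·λ ≈ -96.466483, π⊥ = -3-18·λ' ≈ 0.466483 ∈ [0.4, 0.8) ⇒ IN Λ
candidate 7: (m,n)=(0,-4) → π∥ = 0-4·λ ≈ -20.770330, π⊥ = 0-4·λ' ≈ 0.770330 ∈ [0.4, 0.8) ⇒ IN Λ
candidate 8: (m,n)=(7,-21) → π∥ = 7-21·λ ≈ -102.044230, π⊥ = 7-21·λ' ≈ 11.044230 ∉ [0.4, 0.8) ⇒ out
candidate 9: (m,n)=(-3,-14) → π∥ = -3-14·λ ≈ -75.696154, π⊥ = -3-14·λ' ≈ -0.303846 ∉ [0.4, 0.8) ⇒ out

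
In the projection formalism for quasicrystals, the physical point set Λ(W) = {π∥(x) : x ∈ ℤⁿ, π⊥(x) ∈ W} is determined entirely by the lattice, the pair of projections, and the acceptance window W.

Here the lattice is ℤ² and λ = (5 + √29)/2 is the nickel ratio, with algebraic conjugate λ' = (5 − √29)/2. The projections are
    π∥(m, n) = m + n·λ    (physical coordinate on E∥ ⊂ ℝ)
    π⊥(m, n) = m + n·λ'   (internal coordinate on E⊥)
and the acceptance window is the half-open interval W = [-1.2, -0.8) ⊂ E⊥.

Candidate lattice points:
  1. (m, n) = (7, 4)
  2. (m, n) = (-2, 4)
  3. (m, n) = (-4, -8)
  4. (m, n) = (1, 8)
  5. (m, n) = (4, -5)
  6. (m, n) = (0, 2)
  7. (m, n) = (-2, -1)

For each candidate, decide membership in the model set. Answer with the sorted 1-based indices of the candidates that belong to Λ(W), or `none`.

Numerically λ ≈ 5.192582 and λ' = −1/λ ≈ -0.192582.
#1 (7,4): internal coord 7 + (4)·λ' = +6.229670; +6.229670 ∉ [-1.2, -0.8) → out
#2 (-2,4): internal coord -2 + (4)·λ' = -2.770330; -2.770330 ∉ [-1.2, -0.8) → out
#3 (-4,-8): internal coord -4 + (-8)·λ' = -2.459341; -2.459341 ∉ [-1.2, -0.8) → out
#4 (1,8): internal coord 1 + (8)·λ' = -0.540659; -0.540659 ∉ [-1.2, -0.8) → out
#5 (4,-5): internal coord 4 + (-5)·λ' = +4.962912; +4.962912 ∉ [-1.2, -0.8) → out
#6 (0,2): internal coord 0 + (2)·λ' = -0.385165; -0.385165 ∉ [-1.2, -0.8) → out
#7 (-2,-1): internal coord -2 + (-1)·λ' = -1.807418; -1.807418 ∉ [-1.2, -0.8) → out

none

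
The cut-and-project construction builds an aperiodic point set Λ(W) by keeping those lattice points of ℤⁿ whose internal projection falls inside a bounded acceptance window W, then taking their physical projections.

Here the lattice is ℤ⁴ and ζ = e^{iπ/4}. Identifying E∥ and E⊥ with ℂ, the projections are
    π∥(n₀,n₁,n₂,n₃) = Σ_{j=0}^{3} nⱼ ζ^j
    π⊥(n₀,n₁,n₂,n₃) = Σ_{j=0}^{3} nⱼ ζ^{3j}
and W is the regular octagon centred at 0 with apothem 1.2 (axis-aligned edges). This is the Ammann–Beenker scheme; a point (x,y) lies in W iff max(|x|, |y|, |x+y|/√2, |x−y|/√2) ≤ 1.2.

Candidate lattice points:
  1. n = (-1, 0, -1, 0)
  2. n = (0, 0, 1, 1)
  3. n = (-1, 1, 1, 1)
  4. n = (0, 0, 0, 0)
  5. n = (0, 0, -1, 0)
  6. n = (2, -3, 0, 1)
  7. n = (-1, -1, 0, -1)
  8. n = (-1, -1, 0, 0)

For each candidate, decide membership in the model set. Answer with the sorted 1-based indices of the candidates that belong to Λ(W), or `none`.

Internal map: ζ^{3j} for j=0..3 gives (1,0), (−√2/2,√2/2), (0,−1), (√2/2,√2/2).
candidate 1: n = (-1, 0, -1, 0) → π⊥ ≈ (-1.0000, +1.0000); max(|x|,|y|,|x±y|/√2) = 1.4142 > 1.2 ⇒ ∉ W
candidate 2: n = (0, 0, 1, 1) → π⊥ ≈ (+0.7071, -0.2929); max(|x|,|y|,|x±y|/√2) = 0.7071 ≤ 1.2 ⇒ ∈ W
candidate 3: n = (-1, 1, 1, 1) → π⊥ ≈ (-1.0000, +0.4142); max(|x|,|y|,|x±y|/√2) = 1.0000 ≤ 1.2 ⇒ ∈ W
candidate 4: n = (0, 0, 0, 0) → π⊥ ≈ (+0.0000, +0.0000); max(|x|,|y|,|x±y|/√2) = 0.0000 ≤ 1.2 ⇒ ∈ W
candidate 5: n = (0, 0, -1, 0) → π⊥ ≈ (+0.0000, +1.0000); max(|x|,|y|,|x±y|/√2) = 1.0000 ≤ 1.2 ⇒ ∈ W
candidate 6: n = (2, -3, 0, 1) → π⊥ ≈ (+4.8284, -1.4142); max(|x|,|y|,|x±y|/√2) = 4.8284 > 1.2 ⇒ ∉ W
candidate 7: n = (-1, -1, 0, -1) → π⊥ ≈ (-1.0000, -1.4142); max(|x|,|y|,|x±y|/√2) = 1.7071 > 1.2 ⇒ ∉ W
candidate 8: n = (-1, -1, 0, 0) → π⊥ ≈ (-0.2929, -0.7071); max(|x|,|y|,|x±y|/√2) = 0.7071 ≤ 1.2 ⇒ ∈ W

2, 3, 4, 5, 8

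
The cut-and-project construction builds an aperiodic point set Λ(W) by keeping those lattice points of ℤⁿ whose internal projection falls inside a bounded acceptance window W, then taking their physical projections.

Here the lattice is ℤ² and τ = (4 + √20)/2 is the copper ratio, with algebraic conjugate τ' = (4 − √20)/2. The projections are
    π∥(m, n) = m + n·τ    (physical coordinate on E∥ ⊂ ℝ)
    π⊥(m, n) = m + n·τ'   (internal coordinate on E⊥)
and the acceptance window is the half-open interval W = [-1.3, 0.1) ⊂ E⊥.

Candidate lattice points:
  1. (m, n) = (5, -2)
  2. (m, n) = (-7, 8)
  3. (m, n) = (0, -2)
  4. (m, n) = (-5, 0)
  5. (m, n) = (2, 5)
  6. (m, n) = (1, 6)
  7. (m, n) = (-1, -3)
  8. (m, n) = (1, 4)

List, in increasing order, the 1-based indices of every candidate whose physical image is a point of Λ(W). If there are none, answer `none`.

Compute τ' = (4−√20)/2 = -0.2361, so π⊥(m,n) = m -0.2361·n.
#1 (5,-2): internal coord 5 + (-2)·τ' = +5.4721; +5.4721 ∉ [-1.3, 0.1) → out
#2 (-7,8): internal coord -7 + (8)·τ' = -8.8885; -8.8885 ∉ [-1.3, 0.1) → out
#3 (0,-2): internal coord 0 + (-2)·τ' = +0.4721; +0.4721 ∉ [-1.3, 0.1) → out
#4 (-5,0): internal coord -5 + (0)·τ' = -5.0000; -5.0000 ∉ [-1.3, 0.1) → out
#5 (2,5): internal coord 2 + (5)·τ' = +0.8197; +0.8197 ∉ [-1.3, 0.1) → out
#6 (1,6): internal coord 1 + (6)·τ' = -0.4164; -0.4164 ∈ [-1.3, 0.1) → IN Λ
#7 (-1,-3): internal coord -1 + (-3)·τ' = -0.2918; -0.2918 ∈ [-1.3, 0.1) → IN Λ
#8 (1,4): internal coord 1 + (4)·τ' = +0.0557; +0.0557 ∈ [-1.3, 0.1) → IN Λ

6, 7, 8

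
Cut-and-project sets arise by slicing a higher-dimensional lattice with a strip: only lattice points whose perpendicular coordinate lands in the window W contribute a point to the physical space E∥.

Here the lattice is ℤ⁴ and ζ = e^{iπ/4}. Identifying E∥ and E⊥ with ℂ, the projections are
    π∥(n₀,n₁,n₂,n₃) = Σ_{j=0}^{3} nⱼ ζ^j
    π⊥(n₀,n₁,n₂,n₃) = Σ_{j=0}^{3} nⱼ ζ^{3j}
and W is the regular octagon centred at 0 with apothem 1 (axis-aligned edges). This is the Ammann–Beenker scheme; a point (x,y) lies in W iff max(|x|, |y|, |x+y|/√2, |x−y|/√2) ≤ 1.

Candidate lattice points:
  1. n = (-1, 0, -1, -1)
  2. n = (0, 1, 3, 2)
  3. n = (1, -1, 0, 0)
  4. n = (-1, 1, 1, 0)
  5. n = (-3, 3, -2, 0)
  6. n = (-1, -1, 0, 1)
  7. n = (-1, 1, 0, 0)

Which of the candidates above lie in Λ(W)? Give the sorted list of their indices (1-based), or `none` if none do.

6

With ζ = e^{iπ/4} the internal vectors are ζ^0,ζ^3,ζ^6,ζ^9.
#1 (-1, 0, -1, -1): internal (-1.7071, 0.2929); octagon support 1.7071 vs apothem 1 → ∉ W
#2 (0, 1, 3, 2): internal (0.7071, -0.8787); octagon support 1.1213 vs apothem 1 → ∉ W
#3 (1, -1, 0, 0): internal (1.7071, -0.7071); octagon support 1.7071 vs apothem 1 → ∉ W
#4 (-1, 1, 1, 0): internal (-1.7071, -0.2929); octagon support 1.7071 vs apothem 1 → ∉ W
#5 (-3, 3, -2, 0): internal (-5.1213, 4.1213); octagon support 6.5355 vs apothem 1 → ∉ W
#6 (-1, -1, 0, 1): internal (0.4142, 0.0000); octagon support 0.4142 vs apothem 1 → ∈ W
#7 (-1, 1, 0, 0): internal (-1.7071, 0.7071); octagon support 1.7071 vs apothem 1 → ∉ W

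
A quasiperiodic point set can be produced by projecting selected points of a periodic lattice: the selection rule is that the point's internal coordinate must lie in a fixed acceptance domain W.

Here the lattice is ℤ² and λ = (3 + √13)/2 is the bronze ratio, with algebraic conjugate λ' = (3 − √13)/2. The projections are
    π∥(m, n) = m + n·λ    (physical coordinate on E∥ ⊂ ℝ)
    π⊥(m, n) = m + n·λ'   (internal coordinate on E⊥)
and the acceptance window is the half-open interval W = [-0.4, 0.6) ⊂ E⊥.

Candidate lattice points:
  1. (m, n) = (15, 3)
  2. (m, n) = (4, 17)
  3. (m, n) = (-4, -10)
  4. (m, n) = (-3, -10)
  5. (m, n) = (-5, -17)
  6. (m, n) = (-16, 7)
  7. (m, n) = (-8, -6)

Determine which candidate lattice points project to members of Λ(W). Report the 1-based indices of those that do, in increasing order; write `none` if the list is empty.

4, 5

Numerically λ ≈ 3.302776 and λ' = −1/λ ≈ -0.302776.
candidate 1: (m,n)=(15,3) → π∥ = 15+3·λ ≈ 24.908327, π⊥ = 15+3·λ' ≈ 14.091673 ∉ [-0.4, 0.6) ⇒ out
candidate 2: (m,n)=(4,17) → π∥ = 4+17·λ ≈ 60.147186, π⊥ = 4+17·λ' ≈ -1.147186 ∉ [-0.4, 0.6) ⇒ out
candidate 3: (m,n)=(-4,-10) → π∥ = -4-10·λ ≈ -37.027756, π⊥ = -4-10·λ' ≈ -0.972244 ∉ [-0.4, 0.6) ⇒ out
candidate 4: (m,n)=(-3,-10) → π∥ = -3-10·λ ≈ -36.027756, π⊥ = -3-10·λ' ≈ 0.027756 ∈ [-0.4, 0.6) ⇒ IN Λ
candidate 5: (m,n)=(-5,-17) → π∥ = -5-17·λ ≈ -61.147186, π⊥ = -5-17·λ' ≈ 0.147186 ∈ [-0.4, 0.6) ⇒ IN Λ
candidate 6: (m,n)=(-16,7) → π∥ = -16+7·λ ≈ 7.119429, π⊥ = -16+7·λ' ≈ -18.119429 ∉ [-0.4, 0.6) ⇒ out
candidate 7: (m,n)=(-8,-6) → π∥ = -8-6·λ ≈ -27.816654, π⊥ = -8-6·λ' ≈ -6.183346 ∉ [-0.4, 0.6) ⇒ out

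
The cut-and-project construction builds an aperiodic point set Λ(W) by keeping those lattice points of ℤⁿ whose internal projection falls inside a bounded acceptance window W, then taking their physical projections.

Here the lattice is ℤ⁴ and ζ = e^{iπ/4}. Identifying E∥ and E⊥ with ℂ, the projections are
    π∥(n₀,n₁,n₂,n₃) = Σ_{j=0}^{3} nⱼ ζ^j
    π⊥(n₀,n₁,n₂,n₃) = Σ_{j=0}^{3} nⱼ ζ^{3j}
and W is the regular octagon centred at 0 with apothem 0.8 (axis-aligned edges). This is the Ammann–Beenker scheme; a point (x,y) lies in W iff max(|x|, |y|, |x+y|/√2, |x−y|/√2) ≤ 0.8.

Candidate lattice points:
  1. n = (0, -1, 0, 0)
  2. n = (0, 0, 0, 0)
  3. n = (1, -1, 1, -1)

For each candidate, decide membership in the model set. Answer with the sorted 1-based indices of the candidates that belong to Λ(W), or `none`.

2

Internal map: ζ^{3j} for j=0..3 gives (1,0), (−√2/2,√2/2), (0,−1), (√2/2,√2/2).
#1 (0, -1, 0, 0): internal (0.707107, -0.707107); octagon support 1.000000 vs apothem 0.8 → ∉ W
#2 (0, 0, 0, 0): internal (0.000000, 0.000000); octagon support 0.000000 vs apothem 0.8 → ∈ W
#3 (1, -1, 1, -1): internal (1.000000, -2.414214); octagon support 2.414214 vs apothem 0.8 → ∉ W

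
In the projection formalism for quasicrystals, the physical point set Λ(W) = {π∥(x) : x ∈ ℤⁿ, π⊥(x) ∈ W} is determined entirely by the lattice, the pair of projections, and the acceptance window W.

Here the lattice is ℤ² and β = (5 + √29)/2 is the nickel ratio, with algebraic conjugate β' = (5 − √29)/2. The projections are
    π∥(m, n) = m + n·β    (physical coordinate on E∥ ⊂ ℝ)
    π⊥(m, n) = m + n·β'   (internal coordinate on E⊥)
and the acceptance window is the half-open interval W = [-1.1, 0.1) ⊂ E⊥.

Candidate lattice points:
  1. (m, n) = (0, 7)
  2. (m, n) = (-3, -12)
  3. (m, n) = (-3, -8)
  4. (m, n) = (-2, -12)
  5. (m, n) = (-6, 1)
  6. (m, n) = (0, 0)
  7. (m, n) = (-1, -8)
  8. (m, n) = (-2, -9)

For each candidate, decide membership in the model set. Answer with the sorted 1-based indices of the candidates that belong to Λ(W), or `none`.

Numerically β ≈ 5.192582 and β' = −1/β ≈ -0.192582.
#1 (0,7): internal coord 0 + (7)·β' = -1.348077; -1.348077 ∉ [-1.1, 0.1) → out
#2 (-3,-12): internal coord -3 + (-12)·β' = -0.689011; -0.689011 ∈ [-1.1, 0.1) → IN Λ
#3 (-3,-8): internal coord -3 + (-8)·β' = -1.459341; -1.459341 ∉ [-1.1, 0.1) → out
#4 (-2,-12): internal coord -2 + (-12)·β' = +0.310989; +0.310989 ∉ [-1.1, 0.1) → out
#5 (-6,1): internal coord -6 + (1)·β' = -6.192582; -6.192582 ∉ [-1.1, 0.1) → out
#6 (0,0): internal coord 0 + (0)·β' = +0.000000; +0.000000 ∈ [-1.1, 0.1) → IN Λ
#7 (-1,-8): internal coord -1 + (-8)·β' = +0.540659; +0.540659 ∉ [-1.1, 0.1) → out
#8 (-2,-9): internal coord -2 + (-9)·β' = -0.266758; -0.266758 ∈ [-1.1, 0.1) → IN Λ

2, 6, 8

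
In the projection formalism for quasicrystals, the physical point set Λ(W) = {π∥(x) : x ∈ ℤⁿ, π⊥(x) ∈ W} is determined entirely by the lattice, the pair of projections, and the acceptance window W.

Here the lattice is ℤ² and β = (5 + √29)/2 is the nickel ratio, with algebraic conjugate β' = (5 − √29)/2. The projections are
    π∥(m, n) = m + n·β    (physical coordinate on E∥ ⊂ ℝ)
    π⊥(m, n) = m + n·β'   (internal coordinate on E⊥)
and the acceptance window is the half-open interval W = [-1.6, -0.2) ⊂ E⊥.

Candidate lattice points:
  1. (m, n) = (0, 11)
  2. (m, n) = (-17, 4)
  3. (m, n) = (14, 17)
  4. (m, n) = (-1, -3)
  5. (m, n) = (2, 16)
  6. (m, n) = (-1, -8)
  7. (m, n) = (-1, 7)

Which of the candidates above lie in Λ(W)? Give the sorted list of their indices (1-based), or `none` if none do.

Compute β' = (5−√29)/2 = -0.1926, so π⊥(m,n) = m -0.1926·n.
[1] lift (0,11): star map gives -2.1184; window check -1.6 ≤ -2.1184 < -0.2 is false → out
[2] lift (-17,4): star map gives -17.7703; window check -1.6 ≤ -17.7703 < -0.2 is false → out
[3] lift (14,17): star map gives 10.7261; window check -1.6 ≤ 10.7261 < -0.2 is false → out
[4] lift (-1,-3): star map gives -0.4223; window check -1.6 ≤ -0.4223 < -0.2 is true → IN Λ
[5] lift (2,16): star map gives -1.0813; window check -1.6 ≤ -1.0813 < -0.2 is true → IN Λ
[6] lift (-1,-8): star map gives 0.5407; window check -1.6 ≤ 0.5407 < -0.2 is false → out
[7] lift (-1,7): star map gives -2.3481; window check -1.6 ≤ -2.3481 < -0.2 is false → out

4, 5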